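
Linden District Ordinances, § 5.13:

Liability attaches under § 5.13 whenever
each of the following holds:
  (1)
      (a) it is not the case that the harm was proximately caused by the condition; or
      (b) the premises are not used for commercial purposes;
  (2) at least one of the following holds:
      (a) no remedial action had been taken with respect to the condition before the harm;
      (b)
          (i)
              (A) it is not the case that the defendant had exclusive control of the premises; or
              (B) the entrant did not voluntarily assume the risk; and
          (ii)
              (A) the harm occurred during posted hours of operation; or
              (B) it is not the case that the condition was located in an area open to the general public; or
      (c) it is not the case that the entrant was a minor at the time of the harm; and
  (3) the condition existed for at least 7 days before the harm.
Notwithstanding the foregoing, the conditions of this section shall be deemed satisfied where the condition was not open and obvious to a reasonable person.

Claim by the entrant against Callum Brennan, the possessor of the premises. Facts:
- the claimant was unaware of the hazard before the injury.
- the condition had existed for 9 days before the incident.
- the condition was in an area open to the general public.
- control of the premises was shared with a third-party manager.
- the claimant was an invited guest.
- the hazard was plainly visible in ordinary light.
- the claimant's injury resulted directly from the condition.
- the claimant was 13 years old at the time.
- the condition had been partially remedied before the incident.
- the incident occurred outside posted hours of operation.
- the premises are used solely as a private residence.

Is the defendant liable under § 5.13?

No — not liable.

(a) not (proximate cause) — not met.
(b) not (commercial use) — satisfied.
So (1) is satisfied (F OR T).
(a) no remedial action — not met.
(A) not (exclusive control) — met.
(B) no assumed risk — holds.
So (i) is satisfied (T OR T).
(A) during posted hours — fails.
(B) not (public area) — not satisfied.
(ii) = F OR F = false.
So (b) is not satisfied (T AND F).
(c) not (entrant a minor) — not satisfied.
So (2) is not satisfied (F OR F OR F).
(3) condition ≥7 days old — met.
Overall = T AND F AND T = false.
Exception (not open/obvious) — not satisfied.
Result: main false OR exception false → false.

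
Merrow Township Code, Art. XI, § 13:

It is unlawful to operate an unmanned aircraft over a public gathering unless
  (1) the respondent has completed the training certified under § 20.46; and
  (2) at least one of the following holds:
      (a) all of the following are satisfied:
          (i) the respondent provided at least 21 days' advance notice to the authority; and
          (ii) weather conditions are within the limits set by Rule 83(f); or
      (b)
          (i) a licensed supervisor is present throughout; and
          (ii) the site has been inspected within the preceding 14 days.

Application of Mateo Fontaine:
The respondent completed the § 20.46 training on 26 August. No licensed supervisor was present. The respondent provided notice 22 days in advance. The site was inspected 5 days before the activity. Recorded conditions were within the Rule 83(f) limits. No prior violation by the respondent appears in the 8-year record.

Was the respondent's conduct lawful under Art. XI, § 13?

Yes — lawful.

(1) training certified — met.
(i) ≥21 days' notice — holds.
(ii) weather ok — holds.
So (a) is satisfied (T AND T).
(i) supervisor present — not satisfied.
(ii) site inspected — met.
(b): F AND T → false.
So (2) is satisfied (T OR F).
So Overall is satisfied (T AND T).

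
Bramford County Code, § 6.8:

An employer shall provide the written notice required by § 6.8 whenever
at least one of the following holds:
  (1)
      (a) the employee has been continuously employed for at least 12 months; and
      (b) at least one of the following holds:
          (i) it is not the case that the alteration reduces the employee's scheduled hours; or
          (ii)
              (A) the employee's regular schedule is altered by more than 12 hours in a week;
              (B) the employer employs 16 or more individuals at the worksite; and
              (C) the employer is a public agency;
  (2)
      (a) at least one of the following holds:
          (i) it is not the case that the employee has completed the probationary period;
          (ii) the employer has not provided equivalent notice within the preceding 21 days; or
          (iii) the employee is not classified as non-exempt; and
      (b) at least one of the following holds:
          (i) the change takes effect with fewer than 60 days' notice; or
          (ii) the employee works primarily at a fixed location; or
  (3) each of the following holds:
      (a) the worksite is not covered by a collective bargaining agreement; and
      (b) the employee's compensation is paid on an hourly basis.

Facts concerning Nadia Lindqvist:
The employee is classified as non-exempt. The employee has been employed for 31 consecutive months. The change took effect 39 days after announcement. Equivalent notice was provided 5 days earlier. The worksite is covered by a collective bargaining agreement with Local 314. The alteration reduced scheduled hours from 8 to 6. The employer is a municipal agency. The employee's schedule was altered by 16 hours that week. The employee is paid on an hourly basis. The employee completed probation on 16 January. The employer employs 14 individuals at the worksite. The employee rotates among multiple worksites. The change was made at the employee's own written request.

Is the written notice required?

(a) tenure ≥ 12 mo. — holds.
(i) not (hours reduced) — not satisfied.
(A) schedule shift > 12h — holds.
(B) ≥ 16 at site — fails.
(C) public agency — holds.
(ii) = T AND F AND T = false.
(b): F OR F → false.
So (1) is not satisfied (T AND F).
(i) not (past probation) — fails.
(ii) no recent notice — not met.
(iii) not (non-exempt) — fails.
So (a) is not satisfied (F OR F OR F).
(i) < 60 days' notice — satisfied.
(ii) fixed location — fails.
(b): T OR F → true.
(2): F AND T → false.
(a) no CBA — fails.
(b) hourly-paid — met.
(3): F AND T → false.
So Overall is not satisfied (F OR F OR F).

No — not required.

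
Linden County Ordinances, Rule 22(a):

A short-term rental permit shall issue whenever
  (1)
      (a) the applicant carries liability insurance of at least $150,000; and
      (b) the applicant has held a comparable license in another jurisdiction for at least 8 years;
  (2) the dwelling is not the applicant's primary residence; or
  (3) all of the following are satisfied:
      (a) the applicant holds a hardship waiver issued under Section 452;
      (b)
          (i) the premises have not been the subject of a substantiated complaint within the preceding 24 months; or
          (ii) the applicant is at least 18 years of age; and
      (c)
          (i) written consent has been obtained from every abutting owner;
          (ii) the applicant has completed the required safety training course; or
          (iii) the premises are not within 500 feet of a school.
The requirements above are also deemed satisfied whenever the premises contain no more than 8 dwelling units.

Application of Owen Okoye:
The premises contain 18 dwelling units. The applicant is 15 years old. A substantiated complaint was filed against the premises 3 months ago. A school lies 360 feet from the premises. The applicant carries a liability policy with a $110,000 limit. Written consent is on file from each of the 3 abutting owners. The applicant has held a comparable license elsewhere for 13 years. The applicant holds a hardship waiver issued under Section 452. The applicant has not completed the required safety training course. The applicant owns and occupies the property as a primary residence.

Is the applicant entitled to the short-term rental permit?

(a) insurance ≥ $150,000 — not met.
(b) prior license ≥ 8 yr — holds.
(1) = F AND T = false.
(2) not (primary residence) — not satisfied.
(a) hardship waiver — met.
(i) no complaint in 24 mo. — not met.
(ii) age ≥ 18 — not met.
(b) = F OR F = false.
(i) all abutters consent — holds.
(ii) safety training — fails.
(iii) ≥500 ft from school — fails.
So (c) is satisfied (T OR F OR F).
So (3) is not satisfied (T AND F AND T).
Overall = F OR F OR F = false.
Exception (≤ 8 units) — not satisfied.
Result: main false OR exception false → false.

No — denied.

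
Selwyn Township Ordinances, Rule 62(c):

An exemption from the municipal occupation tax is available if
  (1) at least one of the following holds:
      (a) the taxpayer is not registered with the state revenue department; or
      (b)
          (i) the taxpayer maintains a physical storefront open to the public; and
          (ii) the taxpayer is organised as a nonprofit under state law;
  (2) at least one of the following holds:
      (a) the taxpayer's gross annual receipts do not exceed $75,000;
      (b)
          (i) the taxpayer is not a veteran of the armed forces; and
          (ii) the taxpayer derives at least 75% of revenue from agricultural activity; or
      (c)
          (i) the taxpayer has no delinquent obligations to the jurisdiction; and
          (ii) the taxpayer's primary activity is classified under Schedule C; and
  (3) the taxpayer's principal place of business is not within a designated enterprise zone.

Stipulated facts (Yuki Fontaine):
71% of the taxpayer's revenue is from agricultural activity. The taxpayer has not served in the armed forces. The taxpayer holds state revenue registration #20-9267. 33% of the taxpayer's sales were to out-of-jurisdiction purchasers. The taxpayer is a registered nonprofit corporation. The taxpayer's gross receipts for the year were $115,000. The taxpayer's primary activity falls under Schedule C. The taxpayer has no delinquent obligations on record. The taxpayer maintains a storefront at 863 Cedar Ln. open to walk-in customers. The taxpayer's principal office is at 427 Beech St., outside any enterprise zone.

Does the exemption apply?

(a) not (state-registered) — not satisfied.
(i) has storefront — met.
(ii) nonprofit — satisfied.
So (b) is satisfied (T AND T).
(1) = F OR T = true.
(a) receipts ≤ $75,000 — not met.
(i) not (veteran) — satisfied.
(ii) ≥75% agricultural — not met.
(b): T AND F → false.
(i) no delinquency — met.
(ii) Schedule C activity — met.
(c): T AND T → true.
So (2) is satisfied (F OR F OR T).
(3) not (in enterprise zone) — met.
So Overall is satisfied (T AND T AND T).

Yes — exempt.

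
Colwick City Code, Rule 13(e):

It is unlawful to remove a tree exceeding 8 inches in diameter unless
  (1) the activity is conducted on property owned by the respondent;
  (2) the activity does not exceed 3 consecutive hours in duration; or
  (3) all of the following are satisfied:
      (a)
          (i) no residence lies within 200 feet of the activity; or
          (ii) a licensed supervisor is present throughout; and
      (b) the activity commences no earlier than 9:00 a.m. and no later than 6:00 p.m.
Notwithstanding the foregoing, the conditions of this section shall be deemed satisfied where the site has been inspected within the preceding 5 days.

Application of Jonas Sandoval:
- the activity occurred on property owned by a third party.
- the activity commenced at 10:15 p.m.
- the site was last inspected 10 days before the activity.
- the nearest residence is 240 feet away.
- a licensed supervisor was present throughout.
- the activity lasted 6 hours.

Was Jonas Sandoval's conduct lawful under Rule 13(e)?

No — unlawful.

(1) own property — not met.
(2) ≤ 3 hrs duration — not satisfied.
(i) no residence in 200 ft — satisfied.
(ii) supervisor present — met.
(a): T OR T → true.
(b) start within hours — not met.
(3) = T AND F = false.
So Overall is not satisfied (F OR F OR F).
Exception (site inspected) — not satisfied.
Result: main false OR exception false → false.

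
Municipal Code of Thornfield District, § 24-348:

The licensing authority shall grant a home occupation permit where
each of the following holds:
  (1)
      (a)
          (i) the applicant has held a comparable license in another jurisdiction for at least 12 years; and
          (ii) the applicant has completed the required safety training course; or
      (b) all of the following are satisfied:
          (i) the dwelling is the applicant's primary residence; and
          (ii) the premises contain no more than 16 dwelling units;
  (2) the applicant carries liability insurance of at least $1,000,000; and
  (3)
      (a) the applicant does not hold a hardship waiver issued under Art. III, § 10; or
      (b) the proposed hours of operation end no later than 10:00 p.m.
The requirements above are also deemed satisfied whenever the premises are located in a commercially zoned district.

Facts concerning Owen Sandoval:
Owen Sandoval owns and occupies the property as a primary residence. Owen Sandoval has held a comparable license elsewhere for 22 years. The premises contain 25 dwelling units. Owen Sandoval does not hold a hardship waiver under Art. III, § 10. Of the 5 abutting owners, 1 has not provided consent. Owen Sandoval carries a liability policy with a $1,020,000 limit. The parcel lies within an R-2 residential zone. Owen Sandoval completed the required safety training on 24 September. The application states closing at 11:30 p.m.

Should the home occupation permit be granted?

(i) prior license ≥ 12 yr — holds.
(ii) safety training — satisfied.
(a) = T AND T = true.
(i) primary residence — satisfied.
(ii) ≤ 16 units — not met.
(b): T AND F → false.
(1): T OR F → true.
(2) insurance ≥ $1,000,000 — satisfied.
(a) not (hardship waiver) — met.
(b) closes by 10 p.m. — fails.
(3): T OR F → true.
Overall = T AND T AND T = true.
Exception (commercially zoned) — not satisfied.
Result: main true OR exception false → true.

Yes — granted.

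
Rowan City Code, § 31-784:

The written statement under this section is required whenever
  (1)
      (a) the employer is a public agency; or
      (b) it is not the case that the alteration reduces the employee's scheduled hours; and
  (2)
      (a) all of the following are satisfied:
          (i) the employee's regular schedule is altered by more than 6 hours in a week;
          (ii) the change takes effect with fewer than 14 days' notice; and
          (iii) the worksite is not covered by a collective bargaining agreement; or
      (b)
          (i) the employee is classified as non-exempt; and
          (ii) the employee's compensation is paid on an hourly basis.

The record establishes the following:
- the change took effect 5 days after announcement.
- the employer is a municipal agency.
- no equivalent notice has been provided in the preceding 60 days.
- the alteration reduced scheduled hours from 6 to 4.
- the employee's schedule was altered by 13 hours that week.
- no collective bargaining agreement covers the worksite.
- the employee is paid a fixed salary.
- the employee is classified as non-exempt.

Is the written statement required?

(a) public agency — holds.
(b) not (hours reduced) — not satisfied.
So (1) is satisfied (T OR F).
(i) schedule shift > 6h — satisfied.
(ii) < 14 days' notice — holds.
(iii) no CBA — holds.
So (a) is satisfied (T AND T AND T).
(i) non-exempt — satisfied.
(ii) hourly-paid — not met.
(b): T AND F → false.
(2) = T OR F = true.
Overall = T AND T = true.

Yes — required.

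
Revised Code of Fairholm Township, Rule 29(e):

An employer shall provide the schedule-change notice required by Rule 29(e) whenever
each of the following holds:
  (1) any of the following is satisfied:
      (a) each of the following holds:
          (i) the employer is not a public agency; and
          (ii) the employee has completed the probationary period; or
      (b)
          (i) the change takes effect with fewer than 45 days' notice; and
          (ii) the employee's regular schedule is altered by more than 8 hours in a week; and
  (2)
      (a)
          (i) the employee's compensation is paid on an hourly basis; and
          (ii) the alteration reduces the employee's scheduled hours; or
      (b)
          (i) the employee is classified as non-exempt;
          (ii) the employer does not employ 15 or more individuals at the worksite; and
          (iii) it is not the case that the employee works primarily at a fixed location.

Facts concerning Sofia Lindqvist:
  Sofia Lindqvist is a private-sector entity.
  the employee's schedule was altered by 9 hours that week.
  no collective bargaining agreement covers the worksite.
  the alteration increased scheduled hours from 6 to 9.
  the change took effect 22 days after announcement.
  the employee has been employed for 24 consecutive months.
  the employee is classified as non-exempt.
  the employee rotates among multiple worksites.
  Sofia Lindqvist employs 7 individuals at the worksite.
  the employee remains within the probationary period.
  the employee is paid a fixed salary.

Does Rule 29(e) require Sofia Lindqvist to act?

(i) not (public agency) — holds.
(ii) past probation — not satisfied.
(a) = T AND F = false.
(i) < 45 days' notice — satisfied.
(ii) schedule shift > 8h — holds.
So (b) is satisfied (T AND T).
(1) = F OR T = true.
(i) hourly-paid — not satisfied.
(ii) hours reduced — fails.
(a): F AND F → false.
(i) non-exempt — met.
(ii) not (≥ 15 at site) — satisfied.
(iii) not (fixed location) — met.
So (b) is satisfied (T AND T AND T).
(2) = F OR T = true.
Overall: T AND T → true.

Yes — required.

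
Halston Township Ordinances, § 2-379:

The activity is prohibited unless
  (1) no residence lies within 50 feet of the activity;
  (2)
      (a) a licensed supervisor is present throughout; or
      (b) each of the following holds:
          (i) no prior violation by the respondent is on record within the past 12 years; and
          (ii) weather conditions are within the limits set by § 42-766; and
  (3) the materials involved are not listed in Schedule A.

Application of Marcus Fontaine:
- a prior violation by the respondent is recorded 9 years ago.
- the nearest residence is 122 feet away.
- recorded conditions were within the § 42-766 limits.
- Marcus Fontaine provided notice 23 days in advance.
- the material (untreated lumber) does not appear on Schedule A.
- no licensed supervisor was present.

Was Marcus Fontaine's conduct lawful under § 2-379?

(1) no residence in 50 ft — holds.
(a) supervisor present — not satisfied.
(i) no prior violation — not met.
(ii) weather ok — met.
(b) = F AND T = false.
(2): F OR F → false.
(3) not (Schedule A material) — satisfied.
Overall = T AND F AND T = false.

No — unlawful.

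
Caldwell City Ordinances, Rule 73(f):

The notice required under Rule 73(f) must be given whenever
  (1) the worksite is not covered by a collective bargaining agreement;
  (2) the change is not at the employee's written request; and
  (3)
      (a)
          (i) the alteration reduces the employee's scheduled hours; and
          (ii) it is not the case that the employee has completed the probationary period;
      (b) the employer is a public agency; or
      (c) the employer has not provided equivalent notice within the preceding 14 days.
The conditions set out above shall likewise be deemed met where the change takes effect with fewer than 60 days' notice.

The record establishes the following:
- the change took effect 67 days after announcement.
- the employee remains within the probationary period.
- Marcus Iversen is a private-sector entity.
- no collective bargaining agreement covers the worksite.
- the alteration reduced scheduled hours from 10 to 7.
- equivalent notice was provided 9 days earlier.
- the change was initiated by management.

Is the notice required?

Yes — required.

(1) no CBA — holds.
(2) not employee-requested — satisfied.
(i) hours reduced — satisfied.
(ii) not (past probation) — met.
So (a) is satisfied (T AND T).
(b) public agency — not satisfied.
(c) no recent notice — fails.
(3) = T OR F OR F = true.
So Overall is satisfied (T AND T AND T).
Exception (< 60 days' notice) — not satisfied.
Result: main true OR exception false → true.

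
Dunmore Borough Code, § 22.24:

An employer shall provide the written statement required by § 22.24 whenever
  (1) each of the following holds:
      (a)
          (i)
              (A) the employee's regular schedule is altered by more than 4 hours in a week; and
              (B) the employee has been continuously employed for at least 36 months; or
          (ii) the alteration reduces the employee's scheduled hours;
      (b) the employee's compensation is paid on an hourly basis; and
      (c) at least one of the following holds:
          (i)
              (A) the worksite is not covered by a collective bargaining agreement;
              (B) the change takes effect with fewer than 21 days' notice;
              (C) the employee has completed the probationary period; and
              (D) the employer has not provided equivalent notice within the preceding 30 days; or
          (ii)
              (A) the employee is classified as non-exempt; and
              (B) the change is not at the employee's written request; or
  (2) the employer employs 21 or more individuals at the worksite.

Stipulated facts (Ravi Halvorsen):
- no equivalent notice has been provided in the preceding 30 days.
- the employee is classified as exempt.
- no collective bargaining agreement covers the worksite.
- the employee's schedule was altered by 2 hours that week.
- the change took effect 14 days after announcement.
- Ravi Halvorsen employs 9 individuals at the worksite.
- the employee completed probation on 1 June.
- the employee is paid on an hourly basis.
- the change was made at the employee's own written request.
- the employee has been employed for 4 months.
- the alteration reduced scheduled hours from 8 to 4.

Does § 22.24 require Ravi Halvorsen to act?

Yes — required.

(A) schedule shift > 4h — not satisfied.
(B) tenure ≥ 36 mo. — fails.
(i) = F AND F = false.
(ii) hours reduced — holds.
(a) = F OR T = true.
(b) hourly-paid — holds.
(A) no CBA — met.
(B) < 21 days' notice — holds.
(C) past probation — met.
(D) no recent notice — satisfied.
(i) = T AND T AND T AND T = true.
(A) non-exempt — not met.
(B) not employee-requested — not satisfied.
(ii) = F AND F = false.
(c): T OR F → true.
(1): T AND T AND T → true.
(2) ≥ 21 at site — not satisfied.
Overall: T OR F → true.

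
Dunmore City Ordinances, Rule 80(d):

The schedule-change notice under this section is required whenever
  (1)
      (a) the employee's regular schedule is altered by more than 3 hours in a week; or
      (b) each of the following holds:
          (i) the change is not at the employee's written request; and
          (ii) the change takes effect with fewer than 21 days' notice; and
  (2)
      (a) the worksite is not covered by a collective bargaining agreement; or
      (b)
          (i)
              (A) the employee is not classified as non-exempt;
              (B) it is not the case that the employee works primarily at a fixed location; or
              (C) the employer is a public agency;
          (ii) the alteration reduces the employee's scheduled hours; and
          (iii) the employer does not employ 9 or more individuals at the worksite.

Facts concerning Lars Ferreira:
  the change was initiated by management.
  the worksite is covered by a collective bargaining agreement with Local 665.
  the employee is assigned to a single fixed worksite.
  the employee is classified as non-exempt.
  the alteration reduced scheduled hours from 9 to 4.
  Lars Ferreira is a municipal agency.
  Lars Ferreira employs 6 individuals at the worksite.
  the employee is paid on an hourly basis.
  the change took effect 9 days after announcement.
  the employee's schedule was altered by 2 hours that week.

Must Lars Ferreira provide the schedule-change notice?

Yes — required.

(a) schedule shift > 3h — fails.
(i) not employee-requested — met.
(ii) < 21 days' notice — satisfied.
So (b) is satisfied (T AND T).
(1) = F OR T = true.
(a) no CBA — not met.
(A) not (non-exempt) — not met.
(B) not (fixed location) — fails.
(C) public agency — satisfied.
(i): F OR F OR T → true.
(ii) hours reduced — satisfied.
(iii) not (≥ 9 at site) — holds.
(b): T AND T AND T → true.
(2) = F OR T = true.
Overall: T AND T → true.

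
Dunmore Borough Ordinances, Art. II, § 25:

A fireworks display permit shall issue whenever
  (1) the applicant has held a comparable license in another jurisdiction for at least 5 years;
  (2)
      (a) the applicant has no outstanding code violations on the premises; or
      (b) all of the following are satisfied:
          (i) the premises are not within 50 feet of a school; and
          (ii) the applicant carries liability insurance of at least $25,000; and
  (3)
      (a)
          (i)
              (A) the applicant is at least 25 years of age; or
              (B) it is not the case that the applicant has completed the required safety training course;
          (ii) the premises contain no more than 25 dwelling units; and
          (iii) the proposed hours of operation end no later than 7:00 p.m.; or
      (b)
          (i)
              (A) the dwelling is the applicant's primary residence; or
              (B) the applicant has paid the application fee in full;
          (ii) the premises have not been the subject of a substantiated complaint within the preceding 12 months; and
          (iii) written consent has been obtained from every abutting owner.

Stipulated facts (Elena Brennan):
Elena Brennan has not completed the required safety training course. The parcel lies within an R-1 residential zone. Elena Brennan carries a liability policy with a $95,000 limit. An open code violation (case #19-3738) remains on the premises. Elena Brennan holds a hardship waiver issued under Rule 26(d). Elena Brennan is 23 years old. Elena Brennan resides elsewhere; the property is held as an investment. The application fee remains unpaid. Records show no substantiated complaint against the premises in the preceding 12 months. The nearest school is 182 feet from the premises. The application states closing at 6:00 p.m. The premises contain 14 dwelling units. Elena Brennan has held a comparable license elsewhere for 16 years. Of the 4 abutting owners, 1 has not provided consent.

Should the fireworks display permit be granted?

(1) prior license ≥ 5 yr — met.
(a) no code violations — fails.
(i) ≥50 ft from school — satisfied.
(ii) insurance ≥ $25,000 — satisfied.
(b) = T AND T = true.
So (2) is satisfied (F OR T).
(A) age ≥ 25 — fails.
(B) not (safety training) — holds.
So (i) is satisfied (F OR T).
(ii) ≤ 25 units — satisfied.
(iii) closes by 7 p.m. — met.
(a) = T AND T AND T = true.
(A) primary residence — fails.
(B) fee paid — not met.
(i): F OR F → false.
(ii) no complaint in 12 mo. — met.
(iii) all abutters consent — not satisfied.
(b) = F AND T AND F = false.
(3) = T OR F = true.
Overall: T AND T AND T → true.

Yes — granted.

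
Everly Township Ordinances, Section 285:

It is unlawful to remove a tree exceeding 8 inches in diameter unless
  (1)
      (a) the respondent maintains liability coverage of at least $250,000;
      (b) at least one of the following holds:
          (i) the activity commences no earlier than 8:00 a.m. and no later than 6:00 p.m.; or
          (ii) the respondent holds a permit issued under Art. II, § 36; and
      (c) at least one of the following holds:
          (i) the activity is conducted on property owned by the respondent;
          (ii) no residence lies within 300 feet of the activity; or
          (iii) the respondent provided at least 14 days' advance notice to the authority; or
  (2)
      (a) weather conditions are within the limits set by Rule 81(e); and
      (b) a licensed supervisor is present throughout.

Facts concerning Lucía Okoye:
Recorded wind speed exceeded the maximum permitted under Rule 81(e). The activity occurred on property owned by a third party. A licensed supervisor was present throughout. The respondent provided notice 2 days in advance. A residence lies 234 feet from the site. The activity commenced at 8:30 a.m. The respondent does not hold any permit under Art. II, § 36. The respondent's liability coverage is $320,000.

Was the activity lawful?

No — unlawful.

(a) coverage ≥ $250,000 — holds.
(i) start within hours — satisfied.
(ii) holds permit — fails.
So (b) is satisfied (T OR F).
(i) own property — not met.
(ii) no residence in 300 ft — not satisfied.
(iii) ≥14 days' notice — fails.
So (c) is not satisfied (F OR F OR F).
(1): T AND T AND F → false.
(a) weather ok — not met.
(b) supervisor present — met.
(2): F AND T → false.
Overall = F OR F = false.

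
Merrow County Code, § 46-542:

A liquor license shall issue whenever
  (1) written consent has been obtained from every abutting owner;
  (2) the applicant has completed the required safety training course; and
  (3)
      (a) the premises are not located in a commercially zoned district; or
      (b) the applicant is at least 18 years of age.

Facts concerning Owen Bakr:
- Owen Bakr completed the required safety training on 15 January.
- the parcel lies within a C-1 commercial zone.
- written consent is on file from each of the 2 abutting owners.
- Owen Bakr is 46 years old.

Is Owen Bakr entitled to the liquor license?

Yes — granted.

(1) all abutters consent — holds.
(2) safety training — met.
(a) not (commercially zoned) — fails.
(b) age ≥ 18 — met.
(3) = F OR T = true.
Overall: T AND T AND T → true.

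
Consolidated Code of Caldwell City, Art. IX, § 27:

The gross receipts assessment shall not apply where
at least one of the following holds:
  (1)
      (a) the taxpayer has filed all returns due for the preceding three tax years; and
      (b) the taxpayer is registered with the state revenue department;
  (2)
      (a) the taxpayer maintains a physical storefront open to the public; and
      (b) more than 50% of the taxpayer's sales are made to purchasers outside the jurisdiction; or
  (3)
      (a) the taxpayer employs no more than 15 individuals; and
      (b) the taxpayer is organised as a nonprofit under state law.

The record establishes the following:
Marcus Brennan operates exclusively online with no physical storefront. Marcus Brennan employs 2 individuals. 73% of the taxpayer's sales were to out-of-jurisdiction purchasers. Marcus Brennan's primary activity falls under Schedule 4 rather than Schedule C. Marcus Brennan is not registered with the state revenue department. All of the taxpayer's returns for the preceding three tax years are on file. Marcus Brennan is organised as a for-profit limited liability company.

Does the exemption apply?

(a) returns current — holds.
(b) state-registered — fails.
(1) = T AND F = false.
(a) has storefront — not satisfied.
(b) >50% out-of-jur. sales — satisfied.
(2): F AND T → false.
(a) ≤ 15 employees — holds.
(b) nonprofit — fails.
(3): T AND F → false.
So Overall is not satisfied (F OR F OR F).

No — not exempt.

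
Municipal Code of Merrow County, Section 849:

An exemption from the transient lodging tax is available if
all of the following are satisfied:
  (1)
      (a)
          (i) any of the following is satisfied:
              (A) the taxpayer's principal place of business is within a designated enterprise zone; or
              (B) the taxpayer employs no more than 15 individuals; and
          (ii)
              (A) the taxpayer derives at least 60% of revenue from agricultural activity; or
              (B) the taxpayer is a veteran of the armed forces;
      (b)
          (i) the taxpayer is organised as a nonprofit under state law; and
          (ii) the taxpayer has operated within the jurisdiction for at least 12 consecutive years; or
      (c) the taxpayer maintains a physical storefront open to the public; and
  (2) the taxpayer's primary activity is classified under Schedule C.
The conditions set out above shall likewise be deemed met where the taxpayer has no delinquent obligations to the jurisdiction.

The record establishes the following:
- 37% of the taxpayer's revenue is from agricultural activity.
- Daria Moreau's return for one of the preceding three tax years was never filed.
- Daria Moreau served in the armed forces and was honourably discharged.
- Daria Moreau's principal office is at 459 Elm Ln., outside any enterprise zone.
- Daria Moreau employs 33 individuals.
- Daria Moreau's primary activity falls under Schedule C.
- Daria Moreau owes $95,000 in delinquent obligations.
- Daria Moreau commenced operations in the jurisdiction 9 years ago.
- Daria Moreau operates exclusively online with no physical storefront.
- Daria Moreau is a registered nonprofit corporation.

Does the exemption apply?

(A) in enterprise zone — not met.
(B) ≤ 15 employees — not met.
(i): F OR F → false.
(A) ≥60% agricultural — not satisfied.
(B) veteran — holds.
(ii) = F OR T = true.
(a) = F AND T = false.
(i) nonprofit — met.
(ii) ≥ 12 yrs in jurisdiction — not met.
(b) = T AND F = false.
(c) has storefront — not satisfied.
(1): F OR F OR F → false.
(2) Schedule C activity — holds.
So Overall is not satisfied (F AND T).
Exception (no delinquency) — not satisfied.
Result: main false OR exception false → false.

No — not exempt.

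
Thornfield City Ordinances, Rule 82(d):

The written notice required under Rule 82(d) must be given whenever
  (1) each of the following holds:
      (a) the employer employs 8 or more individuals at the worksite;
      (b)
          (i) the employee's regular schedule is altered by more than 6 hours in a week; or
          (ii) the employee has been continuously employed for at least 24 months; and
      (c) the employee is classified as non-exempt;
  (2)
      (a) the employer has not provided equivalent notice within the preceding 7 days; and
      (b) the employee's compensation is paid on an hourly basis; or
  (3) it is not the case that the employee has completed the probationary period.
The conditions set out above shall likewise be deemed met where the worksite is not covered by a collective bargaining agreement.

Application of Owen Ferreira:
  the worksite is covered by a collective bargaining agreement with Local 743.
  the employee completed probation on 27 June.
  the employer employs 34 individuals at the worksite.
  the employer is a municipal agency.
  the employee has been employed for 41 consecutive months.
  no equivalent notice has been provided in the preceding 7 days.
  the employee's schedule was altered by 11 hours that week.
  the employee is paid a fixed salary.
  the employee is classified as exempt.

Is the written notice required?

(a) ≥ 8 at site — met.
(i) schedule shift > 6h — holds.
(ii) tenure ≥ 24 mo. — holds.
(b): T OR T → true.
(c) non-exempt — fails.
So (1) is not satisfied (T AND T AND F).
(a) no recent notice — satisfied.
(b) hourly-paid — not met.
(2) = T AND F = false.
(3) not (past probation) — not met.
Overall: F OR F OR F → false.
Exception (no CBA) — not satisfied.
Result: main false OR exception false → false.

No — not required.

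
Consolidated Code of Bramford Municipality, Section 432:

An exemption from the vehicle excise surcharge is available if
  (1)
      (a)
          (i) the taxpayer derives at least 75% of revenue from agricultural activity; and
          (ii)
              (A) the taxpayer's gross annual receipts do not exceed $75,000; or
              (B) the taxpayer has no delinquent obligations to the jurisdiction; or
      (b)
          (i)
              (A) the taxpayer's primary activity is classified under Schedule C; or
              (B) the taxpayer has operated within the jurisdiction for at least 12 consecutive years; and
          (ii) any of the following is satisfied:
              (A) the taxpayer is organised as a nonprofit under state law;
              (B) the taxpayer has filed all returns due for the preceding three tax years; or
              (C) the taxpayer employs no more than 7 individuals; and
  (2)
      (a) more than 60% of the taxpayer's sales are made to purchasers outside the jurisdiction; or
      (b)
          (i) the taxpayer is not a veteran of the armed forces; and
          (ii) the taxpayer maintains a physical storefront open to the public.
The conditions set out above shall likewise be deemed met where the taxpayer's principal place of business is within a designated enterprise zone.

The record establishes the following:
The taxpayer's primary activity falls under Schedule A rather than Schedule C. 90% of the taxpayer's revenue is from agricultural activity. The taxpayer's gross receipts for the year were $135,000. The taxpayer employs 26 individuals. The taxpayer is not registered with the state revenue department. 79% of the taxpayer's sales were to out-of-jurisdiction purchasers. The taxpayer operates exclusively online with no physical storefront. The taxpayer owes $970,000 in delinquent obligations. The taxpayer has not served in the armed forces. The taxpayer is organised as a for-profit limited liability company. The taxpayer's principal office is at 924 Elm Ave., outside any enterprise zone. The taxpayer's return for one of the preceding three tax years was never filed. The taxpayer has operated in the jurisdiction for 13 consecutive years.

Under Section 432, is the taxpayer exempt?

(i) ≥75% agricultural — met.
(A) receipts ≤ $75,000 — not met.
(B) no delinquency — fails.
So (ii) is not satisfied (F OR F).
(a): T AND F → false.
(A) Schedule C activity — fails.
(B) ≥ 12 yrs in jurisdiction — satisfied.
(i): F OR T → true.
(A) nonprofit — not met.
(B) returns current — fails.
(C) ≤ 7 employees — not satisfied.
So (ii) is not satisfied (F OR F OR F).
So (b) is not satisfied (T AND F).
(1): F OR F → false.
(a) >60% out-of-jur. sales — satisfied.
(i) not (veteran) — satisfied.
(ii) has storefront — not met.
(b): T AND F → false.
So (2) is satisfied (T OR F).
So Overall is not satisfied (F AND T).
Exception (in enterprise zone) — not satisfied.
Result: main false OR exception false → false.

No — not exempt.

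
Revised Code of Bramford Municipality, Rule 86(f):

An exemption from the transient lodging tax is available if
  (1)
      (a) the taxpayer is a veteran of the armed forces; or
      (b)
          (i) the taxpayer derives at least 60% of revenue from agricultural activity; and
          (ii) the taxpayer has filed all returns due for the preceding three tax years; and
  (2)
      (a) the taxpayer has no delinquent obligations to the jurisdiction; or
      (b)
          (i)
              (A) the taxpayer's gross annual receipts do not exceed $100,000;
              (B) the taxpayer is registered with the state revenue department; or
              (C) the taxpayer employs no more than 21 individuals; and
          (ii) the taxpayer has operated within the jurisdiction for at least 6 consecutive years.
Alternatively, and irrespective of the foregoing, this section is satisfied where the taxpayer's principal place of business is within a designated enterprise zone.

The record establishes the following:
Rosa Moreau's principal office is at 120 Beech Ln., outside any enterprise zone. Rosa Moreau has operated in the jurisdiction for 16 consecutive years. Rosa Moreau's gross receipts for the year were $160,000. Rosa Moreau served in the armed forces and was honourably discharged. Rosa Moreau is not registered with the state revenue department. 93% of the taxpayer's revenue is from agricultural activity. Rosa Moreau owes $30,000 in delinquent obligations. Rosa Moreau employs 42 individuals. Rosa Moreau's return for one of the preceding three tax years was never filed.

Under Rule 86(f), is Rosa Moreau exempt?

(a) veteran — met.
(i) ≥60% agricultural — satisfied.
(ii) returns current — not satisfied.
(b) = T AND F = false.
So (1) is satisfied (T OR F).
(a) no delinquency — not met.
(A) receipts ≤ $100,000 — not met.
(B) state-registered — fails.
(C) ≤ 21 employees — not satisfied.
So (i) is not satisfied (F OR F OR F).
(ii) ≥ 6 yrs in jurisdiction — holds.
So (b) is not satisfied (F AND T).
(2) = F OR F = false.
Overall: T AND F → false.
Exception (in enterprise zone) — not satisfied.
Result: main false OR exception false → false.

No — not exempt.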